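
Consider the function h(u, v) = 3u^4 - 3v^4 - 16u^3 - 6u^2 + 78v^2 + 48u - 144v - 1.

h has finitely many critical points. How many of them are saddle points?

h separates as a function of u plus a function of v, so ∇h=0 decouples.
∂h/∂u = 12(u - 4)(u - 1)(u + 1) = 0 at u ∈ {-1, 1, 4}; ∂h/∂v = -12(v - 3)(v - 1)(v + 4) = 0 at v ∈ {-4, 1, 3}.
The Hessian is diagonal: diag(h_uu, h_vv). Second derivatives: h_uu(-1)=120, h_uu(1)=-72, h_uu(4)=180; h_vv(-4)=-420, h_vv(1)=120, h_vv(3)=-168.
Saddle points occur where the two diagonal entries have opposite signs: (-1, -4), (-1, 3), (1, 1), (4, -4), (4, 3). Count: 5.

5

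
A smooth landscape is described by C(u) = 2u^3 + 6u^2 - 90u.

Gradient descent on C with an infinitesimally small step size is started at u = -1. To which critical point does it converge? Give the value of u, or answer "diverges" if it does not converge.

3

C'(u) = 6(u - 3)(u + 5), so C'(-1) = -96.
Gradient descent moves in the -C' direction, i.e. u is increasing.
The nearest critical point in that direction is u = 3, where C'' = 48 > 0 (a local minimum). The iterate converges there.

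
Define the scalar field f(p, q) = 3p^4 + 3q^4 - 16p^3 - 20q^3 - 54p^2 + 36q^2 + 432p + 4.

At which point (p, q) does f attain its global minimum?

f(p,q) separates as A(p) + B(q) + 4, so its minimum is min A + min B + 4.
A'(p) = 12(p - 4)(p - 3)(p + 3) vanishes at p ∈ {-3, 3, 4}; B'(q) = 12q(q - 3)(q - 2) vanishes at q ∈ {0, 2, 3}.
Local minima of A (where A''>0): A(-3)=-1107, A(4)=608. Local minima of B: B(0)=0, B(3)=27.
So the global minimum of f is A(-3) + B(0) + 4 = -1107 + 0 + 4 = -1103, attained at (-3, 0).

(-3, 0)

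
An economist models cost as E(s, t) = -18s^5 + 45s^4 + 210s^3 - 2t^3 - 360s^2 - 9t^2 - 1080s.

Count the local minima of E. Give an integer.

2

E separates as a function of s plus a function of t, so ∇E=0 decouples.
∂E/∂s = -90(s - 3)(s - 2)(s + 1)(s + 2) = 0 at s ∈ {-2, -1, 2, 3}; ∂E/∂t = -6t(t + 3) = 0 at t ∈ {-3, 0}.
The Hessian is diagonal: diag(E_ss, E_tt). Second derivatives: E_ss(-2)=1800, E_ss(-1)=-1080, E_ss(2)=1080, E_ss(3)=-1800; E_tt(-3)=18, E_tt(0)=-18.
Local minima occur where both diagonal entries positive: (-2, -3), (2, -3). Count: 2.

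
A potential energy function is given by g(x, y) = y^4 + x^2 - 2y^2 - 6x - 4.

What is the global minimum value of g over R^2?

-14

g(x,y) separates as P(x) + Q(y) − 4, so its minimum is min P + min Q − 4.
P'(x) = 2x - 6 vanishes at x ∈ {3}; Q'(y) = 4y(y - 1)(y + 1) vanishes at y ∈ {-1, 0, 1}.
Local minima of P (where P''>0): P(3)=-9. Local minima of Q: Q(-1)=-1, Q(1)=-1.
So the global minimum of g is P(3) + Q(-1) − 4 = -9 − 1 − 4 = -14, attained at (3, -1).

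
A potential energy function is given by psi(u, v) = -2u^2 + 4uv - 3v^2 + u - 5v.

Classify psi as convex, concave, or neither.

concave

psi is quadratic, so its Hessian is the constant matrix H = [[-4, 4], [4, -6]].
det(H) = 8, tr(H) = -10.
det(H) > 0 and tr(H) < 0, so H is negative definite everywhere: concave.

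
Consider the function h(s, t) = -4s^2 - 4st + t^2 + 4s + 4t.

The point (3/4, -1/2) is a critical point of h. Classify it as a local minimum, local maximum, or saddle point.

The Hessian of h is constant: H = [[-8, -4], [-4, 2]].
det(H) = (-8)·2 − (-4)² = -32.
Since det(H) < 0, H is indefinite and the critical point is a saddle point.

saddle point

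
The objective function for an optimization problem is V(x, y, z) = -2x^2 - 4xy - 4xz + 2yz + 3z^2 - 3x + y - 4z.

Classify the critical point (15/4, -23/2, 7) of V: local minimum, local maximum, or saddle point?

The Hessian is constant: H = [[-4, -4, -4], [-4, 0, 2], [-4, 2, 6]].
Leading principal minors: Δ₁ = -4, Δ₂ = -16, Δ₃ = -16.
The minors fit neither the all-positive nor the alternating-sign pattern, so H is indefinite: a saddle point.

saddle point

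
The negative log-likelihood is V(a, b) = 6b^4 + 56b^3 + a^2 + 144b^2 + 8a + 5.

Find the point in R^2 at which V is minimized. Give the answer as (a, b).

V(a,b) separates as P(a) + Q(b) + 5, so its minimum is min P + min Q + 5.
P'(a) = 2a + 8 vanishes at a ∈ {-4}; Q'(b) = 24b(b + 3)(b + 4) vanishes at b ∈ {-4, -3, 0}.
Local minima of P (where P''>0): P(-4)=-16. Local minima of Q: Q(-4)=256, Q(0)=0.
So the global minimum of V is P(-4) + Q(0) + 5 = -16 + 0 + 5 = -11, attained at (-4, 0).

(-4, 0)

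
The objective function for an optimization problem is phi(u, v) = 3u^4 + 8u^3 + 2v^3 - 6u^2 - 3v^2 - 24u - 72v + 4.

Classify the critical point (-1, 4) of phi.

saddle point

The mixed partial ∂²phi/∂u∂v is 0, so the Hessian at any point is diag(phi_uu, phi_vv) = diag(12(3u^2 + 4u - 1), 6(2v - 1)).
At (-1, 4): H = diag(-24, 42).
The eigenvalues have opposite signs, so H is indefinite: a saddle point.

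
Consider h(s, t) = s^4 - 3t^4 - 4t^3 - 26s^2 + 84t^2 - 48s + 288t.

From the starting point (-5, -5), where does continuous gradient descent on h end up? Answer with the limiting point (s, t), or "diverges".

h is separable, so gradient descent decouples: s follows -∂h/∂s, t follows -∂h/∂t.
∂h/∂s = 4(s - 4)(s + 1)(s + 3); at s=-5 this is -288, so s increases.
∂h/∂t = -12(t - 4)(t + 2)(t + 3); at t=-5 this is 648, so t decreases.
The t-coordinate has no critical point in that direction and runs off to infinity.

diverges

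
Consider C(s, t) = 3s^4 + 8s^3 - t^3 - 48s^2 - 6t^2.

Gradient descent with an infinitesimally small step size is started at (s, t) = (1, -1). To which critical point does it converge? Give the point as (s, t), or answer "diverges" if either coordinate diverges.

(2, -4)

C is separable, so gradient descent decouples: s follows -∂C/∂s, t follows -∂C/∂t.
∂C/∂s = 12s(s - 2)(s + 4); at s=1 this is -60, so s increases.
∂C/∂t = -3t(t + 4); at t=-1 this is 9, so t decreases.
s converges to its nearest critical value 2 (a local min of the s-part); t converges to -4. The iterate converges to (2, -4).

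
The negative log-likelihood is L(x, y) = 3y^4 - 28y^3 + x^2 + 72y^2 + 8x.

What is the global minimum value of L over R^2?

L(x,y) separates as P(x) + Q(y), so its minimum is min P + min Q.
P'(x) = 2x + 8 vanishes at x ∈ {-4}; Q'(y) = 12y(y - 4)(y - 3) vanishes at y ∈ {0, 3, 4}.
Local minima of P (where P''>0): P(-4)=-16. Local minima of Q: Q(0)=0, Q(4)=128.
So the global minimum of L is P(-4) + Q(0) = -16 + 0 = -16, attained at (-4, 0).

-16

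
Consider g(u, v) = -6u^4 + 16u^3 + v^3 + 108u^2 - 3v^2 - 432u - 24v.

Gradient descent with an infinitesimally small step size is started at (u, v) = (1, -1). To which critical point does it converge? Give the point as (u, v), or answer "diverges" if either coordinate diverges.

g is separable, so gradient descent decouples: u follows -∂g/∂u, v follows -∂g/∂v.
∂g/∂u = -24(u - 3)(u - 2)(u + 3); at u=1 this is -192, so u increases.
∂g/∂v = 3(v - 4)(v + 2); at v=-1 this is -15, so v increases.
u converges to its nearest critical value 2 (a local min of the u-part); v converges to 4. The iterate converges to (2, 4).

(2, 4)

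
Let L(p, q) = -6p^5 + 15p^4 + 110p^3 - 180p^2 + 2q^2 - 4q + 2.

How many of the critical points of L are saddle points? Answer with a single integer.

2

L separates as a function of p plus a function of q, so ∇L=0 decouples.
∂L/∂p = -30p(p - 4)(p - 1)(p + 3) = 0 at p ∈ {-3, 0, 1, 4}; ∂L/∂q = 4(q - 1) = 0 at q ∈ {1}.
The Hessian is diagonal: diag(L_pp, L_qq). Second derivatives: L_pp(-3)=2520, L_pp(0)=-360, L_pp(1)=360, L_pp(4)=-2520; L_qq(1)=4.
Saddle points occur where the two diagonal entries have opposite signs: (0, 1), (4, 1). Count: 2.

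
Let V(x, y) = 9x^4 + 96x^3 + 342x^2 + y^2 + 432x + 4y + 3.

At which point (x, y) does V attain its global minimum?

(-1, -2)

V(x,y) separates as P(x) + Q(y) + 3, so its minimum is min P + min Q + 3.
P'(x) = 36(x + 1)(x + 3)(x + 4) vanishes at x ∈ {-4, -3, -1}; Q'(y) = 2y + 4 vanishes at y ∈ {-2}.
Local minima of P (where P''>0): P(-4)=-96, P(-1)=-177. Local minima of Q: Q(-2)=-4.
So the global minimum of V is P(-1) + Q(-2) + 3 = -177 − 4 + 3 = -178, attained at (-1, -2).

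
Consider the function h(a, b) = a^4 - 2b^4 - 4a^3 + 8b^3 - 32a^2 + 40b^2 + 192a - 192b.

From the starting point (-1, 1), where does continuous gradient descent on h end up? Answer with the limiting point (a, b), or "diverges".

h is separable, so gradient descent decouples: a follows -∂h/∂a, b follows -∂h/∂b.
∂h/∂a = 4(a - 4)(a - 3)(a + 4); at a=-1 this is 240, so a decreases.
∂h/∂b = -8(b - 4)(b - 2)(b + 3); at b=1 this is -96, so b increases.
a converges to its nearest critical value -4 (a local min of the a-part); b converges to 2. The iterate converges to (-4, 2).

(-4, 2)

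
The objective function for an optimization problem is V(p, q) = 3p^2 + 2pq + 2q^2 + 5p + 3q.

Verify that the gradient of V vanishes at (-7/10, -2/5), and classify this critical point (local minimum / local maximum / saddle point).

∇V = (6p + 2q + 5, 2p + 4q + 3); substituting (-7/10, -2/5) gives ∇V = (0, 0), so (-7/10, -2/5) is indeed a critical point.
The Hessian of V is constant: H = [[6, 2], [2, 4]].
det(H) = 6·4 − 2² = 20.
det(H) > 0 and tr(H) = 10 > 0, so H is positive definite and the point is a local minimum.

local minimum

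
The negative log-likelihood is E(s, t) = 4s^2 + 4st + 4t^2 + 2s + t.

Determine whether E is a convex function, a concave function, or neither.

convex

E is quadratic, so its Hessian is the constant matrix H = [[8, 4], [4, 8]].
det(H) = 48, tr(H) = 16.
det(H) > 0 and tr(H) > 0, so H is positive definite everywhere: convex.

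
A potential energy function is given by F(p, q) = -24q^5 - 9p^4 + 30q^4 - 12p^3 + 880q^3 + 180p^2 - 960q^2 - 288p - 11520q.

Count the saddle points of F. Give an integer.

6

F separates as a function of p plus a function of q, so ∇F=0 decouples.
∂F/∂p = -36(p - 2)(p - 1)(p + 4) = 0 at p ∈ {-4, 1, 2}; ∂F/∂q = -120(q - 4)(q - 3)(q + 2)(q + 4) = 0 at q ∈ {-4, -2, 3, 4}.
The Hessian is diagonal: diag(F_pp, F_qq). Second derivatives: F_pp(-4)=-1080, F_pp(1)=180, F_pp(2)=-216; F_qq(-4)=13440, F_qq(-2)=-7200, F_qq(3)=4200, F_qq(4)=-5760.
Saddle points occur where the two diagonal entries have opposite signs: (-4, -4), (-4, 3), (1, -2), (1, 4), (2, -4), (2, 3). Count: 6.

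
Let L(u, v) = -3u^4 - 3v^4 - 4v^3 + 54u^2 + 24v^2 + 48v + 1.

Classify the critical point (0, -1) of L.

The mixed partial ∂²L/∂u∂v is 0, so the Hessian at any point is diag(L_uu, L_vv) = diag(36(-u^2 + 3), 12(-3v^2 - 2v + 4)).
At (0, -1): H = diag(108, 36).
Both eigenvalues are positive, so H is positive definite: a local minimum.

local minimum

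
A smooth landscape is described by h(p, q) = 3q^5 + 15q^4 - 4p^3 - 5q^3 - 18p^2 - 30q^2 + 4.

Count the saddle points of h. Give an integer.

h separates as a function of p plus a function of q, so ∇h=0 decouples.
∂h/∂p = -12p(p + 3) = 0 at p ∈ {-3, 0}; ∂h/∂q = 15q(q - 1)(q + 1)(q + 4) = 0 at q ∈ {-4, -1, 0, 1}.
The Hessian is diagonal: diag(h_pp, h_qq). Second derivatives: h_pp(-3)=36, h_pp(0)=-36; h_qq(-4)=-900, h_qq(-1)=90, h_qq(0)=-60, h_qq(1)=150.
Saddle points occur where the two diagonal entries have opposite signs: (-3, -4), (-3, 0), (0, -1), (0, 1). Count: 4.

4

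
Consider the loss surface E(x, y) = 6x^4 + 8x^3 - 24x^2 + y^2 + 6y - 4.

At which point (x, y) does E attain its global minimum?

(-2, -3)

E(x,y) separates as P(x) + Q(y) − 4, so its minimum is min P + min Q − 4.
P'(x) = 24x(x - 1)(x + 2) vanishes at x ∈ {-2, 0, 1}; Q'(y) = 2y + 6 vanishes at y ∈ {-3}.
Local minima of P (where P''>0): P(-2)=-64, P(1)=-10. Local minima of Q: Q(-3)=-9.
So the global minimum of E is P(-2) + Q(-3) − 4 = -64 − 9 − 4 = -77, attained at (-2, -3).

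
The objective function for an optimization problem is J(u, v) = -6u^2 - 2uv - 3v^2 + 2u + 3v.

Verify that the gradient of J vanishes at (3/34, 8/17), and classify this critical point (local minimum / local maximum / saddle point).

∇J = (-12u - 2v + 2, -2u - 6v + 3); substituting (3/34, 8/17) gives ∇J = (0, 0), so (3/34, 8/17) is indeed a critical point.
The Hessian of J is constant: H = [[-12, -2], [-2, -6]].
det(H) = (-12)·(-6) − (-2)² = 68.
det(H) > 0 and tr(H) = -18 < 0, so H is negative definite and the point is a local maximum.

local maximum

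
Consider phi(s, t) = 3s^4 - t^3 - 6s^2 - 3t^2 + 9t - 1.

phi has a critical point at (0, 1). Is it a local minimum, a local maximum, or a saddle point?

The mixed partial ∂²phi/∂s∂t is 0, so the Hessian at any point is diag(phi_ss, phi_tt) = diag(12(3s^2 - 1), -6(t + 1)).
At (0, 1): H = diag(-12, -12).
Both eigenvalues are negative, so H is negative definite: a local maximum.

local maximum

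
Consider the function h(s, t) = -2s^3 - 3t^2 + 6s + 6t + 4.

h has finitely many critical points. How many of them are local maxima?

1

h separates as a function of s plus a function of t, so ∇h=0 decouples.
∂h/∂s = -6(s - 1)(s + 1) = 0 at s ∈ {-1, 1}; ∂h/∂t = -6(t - 1) = 0 at t ∈ {1}.
The Hessian is diagonal: diag(h_ss, h_tt). Second derivatives: h_ss(-1)=12, h_ss(1)=-12; h_tt(1)=-6.
Local maxima occur where both diagonal entries negative: (1, 1). Count: 1.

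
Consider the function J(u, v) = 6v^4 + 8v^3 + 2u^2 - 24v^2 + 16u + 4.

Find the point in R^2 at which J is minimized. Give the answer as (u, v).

(-4, -2)

J(u,v) separates as P(u) + Q(v) + 4, so its minimum is min P + min Q + 4.
P'(u) = 4u + 16 vanishes at u ∈ {-4}; Q'(v) = 24v(v - 1)(v + 2) vanishes at v ∈ {-2, 0, 1}.
Local minima of P (where P''>0): P(-4)=-32. Local minima of Q: Q(-2)=-64, Q(1)=-10.
So the global minimum of J is P(-4) + Q(-2) + 4 = -32 − 64 + 4 = -92, attained at (-4, -2).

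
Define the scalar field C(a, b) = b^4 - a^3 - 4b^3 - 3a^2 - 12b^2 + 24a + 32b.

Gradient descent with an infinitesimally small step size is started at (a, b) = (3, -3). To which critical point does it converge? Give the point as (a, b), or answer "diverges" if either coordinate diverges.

diverges

C is separable, so gradient descent decouples: a follows -∂C/∂a, b follows -∂C/∂b.
∂C/∂a = -3(a - 2)(a + 4); at a=3 this is -21, so a increases.
∂C/∂b = 4(b - 4)(b - 1)(b + 2); at b=-3 this is -112, so b increases.
The a-coordinate has no critical point in that direction and runs off to infinity.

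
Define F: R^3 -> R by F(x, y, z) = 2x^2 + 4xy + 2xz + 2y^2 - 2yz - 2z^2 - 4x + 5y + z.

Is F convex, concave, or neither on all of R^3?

neither

F is quadratic, so its Hessian is the constant matrix H = [[4, 4, 2], [4, 4, -2], [2, -2, -4]].
Leading principal minors: 4, 0, -64.
Neither pattern holds ⇒ H is indefinite ⇒ neither convex nor concave.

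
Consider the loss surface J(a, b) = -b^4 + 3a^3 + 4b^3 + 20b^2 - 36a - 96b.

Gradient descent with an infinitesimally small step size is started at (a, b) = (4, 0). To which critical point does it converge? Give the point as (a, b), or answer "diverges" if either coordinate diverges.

(2, 2)

J is separable, so gradient descent decouples: a follows -∂J/∂a, b follows -∂J/∂b.
∂J/∂a = 9(a - 2)(a + 2); at a=4 this is 108, so a decreases.
∂J/∂b = -4(b - 4)(b - 2)(b + 3); at b=0 this is -96, so b increases.
a converges to its nearest critical value 2 (a local min of the a-part); b converges to 2. The iterate converges to (2, 2).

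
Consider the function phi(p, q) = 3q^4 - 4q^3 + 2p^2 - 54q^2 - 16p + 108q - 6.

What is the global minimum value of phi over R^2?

-497

phi(p,q) separates as A(p) + B(q) − 6, so its minimum is min A + min B − 6.
A'(p) = 4p - 16 vanishes at p ∈ {4}; B'(q) = 12(q - 3)(q - 1)(q + 3) vanishes at q ∈ {-3, 1, 3}.
Local minima of A (where A''>0): A(4)=-32. Local minima of B: B(-3)=-459, B(3)=-27.
So the global minimum of phi is A(4) + B(-3) − 6 = -32 − 459 − 6 = -497, attained at (4, -3).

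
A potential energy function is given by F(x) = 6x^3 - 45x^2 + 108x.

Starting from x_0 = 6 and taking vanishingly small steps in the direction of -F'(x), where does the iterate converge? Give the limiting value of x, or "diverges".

F'(x) = 18(x - 3)(x - 2), so F'(6) = 216.
Gradient descent moves in the -F' direction, i.e. x is decreasing.
The nearest critical point in that direction is x = 3, where F'' = 18 > 0 (a local minimum). The iterate converges there.

3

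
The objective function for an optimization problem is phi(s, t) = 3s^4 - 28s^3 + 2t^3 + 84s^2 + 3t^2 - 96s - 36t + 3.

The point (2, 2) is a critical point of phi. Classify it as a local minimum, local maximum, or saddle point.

saddle point

The mixed partial ∂²phi/∂s∂t is 0, so the Hessian at any point is diag(phi_ss, phi_tt) = diag(12(3s^2 - 14s + 14), 6(2t + 1)).
At (2, 2): H = diag(-24, 30).
The eigenvalues have opposite signs, so H is indefinite: a saddle point.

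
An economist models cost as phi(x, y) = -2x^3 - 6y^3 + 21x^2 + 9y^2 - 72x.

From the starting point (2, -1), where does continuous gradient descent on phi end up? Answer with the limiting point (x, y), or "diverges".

phi is separable, so gradient descent decouples: x follows -∂phi/∂x, y follows -∂phi/∂y.
∂phi/∂x = -6(x - 4)(x - 3); at x=2 this is -12, so x increases.
∂phi/∂y = -18y(y - 1); at y=-1 this is -36, so y increases.
x converges to its nearest critical value 3 (a local min of the x-part); y converges to 0. The iterate converges to (3, 0).

(3, 0)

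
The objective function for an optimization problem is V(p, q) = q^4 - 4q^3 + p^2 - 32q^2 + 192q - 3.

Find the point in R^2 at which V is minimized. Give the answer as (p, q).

(0, -4)

V(p,q) separates as A(p) + B(q) − 3, so its minimum is min A + min B − 3.
A'(p) = 2p vanishes at p ∈ {0}; B'(q) = 4(q - 4)(q - 3)(q + 4) vanishes at q ∈ {-4, 3, 4}.
Local minima of A (where A''>0): A(0)=0. Local minima of B: B(-4)=-768, B(4)=256.
So the global minimum of V is A(0) + B(-4) − 3 = 0 − 768 − 3 = -771, attained at (0, -4).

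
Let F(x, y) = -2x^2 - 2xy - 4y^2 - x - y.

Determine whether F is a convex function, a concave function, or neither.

concave

F is quadratic, so its Hessian is the constant matrix H = [[-4, -2], [-2, -8]].
det(H) = 28, tr(H) = -12.
det(H) > 0 and tr(H) < 0, so H is negative definite everywhere: concave.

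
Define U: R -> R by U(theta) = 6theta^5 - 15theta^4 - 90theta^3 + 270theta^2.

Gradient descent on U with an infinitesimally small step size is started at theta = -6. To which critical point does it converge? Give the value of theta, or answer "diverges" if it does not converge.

diverges

U'(theta) = 30theta(theta - 3)(theta - 2)(theta + 3), so U'(-6) = 38880.
Gradient descent moves in the -U' direction, i.e. theta is decreasing.
There is no critical point below theta=-6, and U' keeps the same sign, so the iterate runs off to −∞.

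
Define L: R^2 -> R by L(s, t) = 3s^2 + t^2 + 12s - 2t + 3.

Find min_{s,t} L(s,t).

-10

L(s,t) separates as P(s) + Q(t) + 3, so its minimum is min P + min Q + 3.
P'(s) = 6s + 12 vanishes at s ∈ {-2}; Q'(t) = 2(t - 1) vanishes at t ∈ {1}.
Local minima of P (where P''>0): P(-2)=-12. Local minima of Q: Q(1)=-1.
So the global minimum of L is P(-2) + Q(1) + 3 = -12 − 1 + 3 = -10, attained at (-2, 1).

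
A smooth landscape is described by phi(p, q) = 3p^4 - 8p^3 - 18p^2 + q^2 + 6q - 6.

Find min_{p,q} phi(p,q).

phi(p,q) separates as A(p) + B(q) − 6, so its minimum is min A + min B − 6.
A'(p) = 12p(p - 3)(p + 1) vanishes at p ∈ {-1, 0, 3}; B'(q) = 2q + 6 vanishes at q ∈ {-3}.
Local minima of A (where A''>0): A(-1)=-7, A(3)=-135. Local minima of B: B(-3)=-9.
So the global minimum of phi is A(3) + B(-3) − 6 = -135 − 9 − 6 = -150, attained at (3, -3).

-150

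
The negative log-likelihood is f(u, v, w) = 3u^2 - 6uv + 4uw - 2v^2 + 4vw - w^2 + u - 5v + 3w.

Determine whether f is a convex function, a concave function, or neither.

neither

f is quadratic, so its Hessian is the constant matrix H = [[6, -6, 4], [-6, -4, 4], [4, 4, -2]].
Leading principal minors: 6, -60, -104.
Neither pattern holds ⇒ H is indefinite ⇒ neither convex nor concave.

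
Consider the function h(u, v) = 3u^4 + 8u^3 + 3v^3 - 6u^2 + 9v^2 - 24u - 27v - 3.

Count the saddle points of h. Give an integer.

3

h separates as a function of u plus a function of v, so ∇h=0 decouples.
∂h/∂u = 12(u - 1)(u + 1)(u + 2) = 0 at u ∈ {-2, -1, 1}; ∂h/∂v = 9(v - 1)(v + 3) = 0 at v ∈ {-3, 1}.
The Hessian is diagonal: diag(h_uu, h_vv). Second derivatives: h_uu(-2)=36, h_uu(-1)=-24, h_uu(1)=72; h_vv(-3)=-36, h_vv(1)=36.
Saddle points occur where the two diagonal entries have opposite signs: (-2, -3), (-1, 1), (1, -3). Count: 3.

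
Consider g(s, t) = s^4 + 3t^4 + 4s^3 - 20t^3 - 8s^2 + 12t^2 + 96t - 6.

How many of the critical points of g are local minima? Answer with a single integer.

g separates as a function of s plus a function of t, so ∇g=0 decouples.
∂g/∂s = 4s(s - 1)(s + 4) = 0 at s ∈ {-4, 0, 1}; ∂g/∂t = 12(t - 4)(t - 2)(t + 1) = 0 at t ∈ {-1, 2, 4}.
The Hessian is diagonal: diag(g_ss, g_tt). Second derivatives: g_ss(-4)=80, g_ss(0)=-16, g_ss(1)=20; g_tt(-1)=180, g_tt(2)=-72, g_tt(4)=120.
Local minima occur where both diagonal entries positive: (-4, -1), (-4, 4), (1, -1), (1, 4). Count: 4.

4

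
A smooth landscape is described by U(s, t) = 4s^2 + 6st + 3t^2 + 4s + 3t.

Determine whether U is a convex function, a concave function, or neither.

U is quadratic, so its Hessian is the constant matrix H = [[8, 6], [6, 6]].
det(H) = 12, tr(H) = 14.
det(H) > 0 and tr(H) > 0, so H is positive definite everywhere: convex.

convex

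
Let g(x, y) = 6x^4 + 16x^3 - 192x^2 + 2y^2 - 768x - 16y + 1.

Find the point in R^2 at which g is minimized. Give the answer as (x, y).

(4, 4)

g(x,y) separates as P(x) + Q(y) + 1, so its minimum is min P + min Q + 1.
P'(x) = 24(x - 4)(x + 2)(x + 4) vanishes at x ∈ {-4, -2, 4}; Q'(y) = 4y - 16 vanishes at y ∈ {4}.
Local minima of P (where P''>0): P(-4)=512, P(4)=-3584. Local minima of Q: Q(4)=-32.
So the global minimum of g is P(4) + Q(4) + 1 = -3584 − 32 + 1 = -3615, attained at (4, 4).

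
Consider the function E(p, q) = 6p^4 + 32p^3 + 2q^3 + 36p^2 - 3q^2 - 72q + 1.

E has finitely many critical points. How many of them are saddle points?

3

E separates as a function of p plus a function of q, so ∇E=0 decouples.
∂E/∂p = 24p(p + 1)(p + 3) = 0 at p ∈ {-3, -1, 0}; ∂E/∂q = 6(q - 4)(q + 3) = 0 at q ∈ {-3, 4}.
The Hessian is diagonal: diag(E_pp, E_qq). Second derivatives: E_pp(-3)=144, E_pp(-1)=-48, E_pp(0)=72; E_qq(-3)=-42, E_qq(4)=42.
Saddle points occur where the two diagonal entries have opposite signs: (-3, -3), (-1, 4), (0, -3). Count: 3.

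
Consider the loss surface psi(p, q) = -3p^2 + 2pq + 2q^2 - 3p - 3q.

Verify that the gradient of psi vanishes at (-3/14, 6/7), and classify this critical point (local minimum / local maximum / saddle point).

∇psi = (-6p + 2q - 3, 2p + 4q - 3); substituting (-3/14, 6/7) gives ∇psi = (0, 0), so (-3/14, 6/7) is indeed a critical point.
The Hessian of psi is constant: H = [[-6, 2], [2, 4]].
det(H) = (-6)·4 − 2² = -28.
Since det(H) < 0, H is indefinite and the critical point is a saddle point.

saddle point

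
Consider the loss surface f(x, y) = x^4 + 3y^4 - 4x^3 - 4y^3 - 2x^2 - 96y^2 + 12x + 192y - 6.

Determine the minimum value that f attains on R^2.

-1295

f(x,y) separates as P(x) + Q(y) − 6, so its minimum is min P + min Q − 6.
P'(x) = 4(x - 3)(x - 1)(x + 1) vanishes at x ∈ {-1, 1, 3}; Q'(y) = 12(y - 4)(y - 1)(y + 4) vanishes at y ∈ {-4, 1, 4}.
Local minima of P (where P''>0): P(-1)=-9, P(3)=-9. Local minima of Q: Q(-4)=-1280, Q(4)=-256.
So the global minimum of f is P(-1) + Q(-4) − 6 = -9 − 1280 − 6 = -1295, attained at (-1, -4).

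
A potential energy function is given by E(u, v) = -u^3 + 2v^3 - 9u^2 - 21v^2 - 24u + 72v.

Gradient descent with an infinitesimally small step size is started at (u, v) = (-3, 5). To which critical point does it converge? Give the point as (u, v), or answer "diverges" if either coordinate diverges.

(-4, 4)

E is separable, so gradient descent decouples: u follows -∂E/∂u, v follows -∂E/∂v.
∂E/∂u = -3(u + 2)(u + 4); at u=-3 this is 3, so u decreases.
∂E/∂v = 6(v - 4)(v - 3); at v=5 this is 12, so v decreases.
u converges to its nearest critical value -4 (a local min of the u-part); v converges to 4. The iterate converges to (-4, 4).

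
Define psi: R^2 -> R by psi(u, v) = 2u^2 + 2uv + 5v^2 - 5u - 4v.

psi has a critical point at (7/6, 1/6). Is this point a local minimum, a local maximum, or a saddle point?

The Hessian of psi is constant: H = [[4, 2], [2, 10]].
det(H) = 4·10 − 2² = 36.
det(H) > 0 and tr(H) = 14 > 0, so H is positive definite and the point is a local minimum.

local minimum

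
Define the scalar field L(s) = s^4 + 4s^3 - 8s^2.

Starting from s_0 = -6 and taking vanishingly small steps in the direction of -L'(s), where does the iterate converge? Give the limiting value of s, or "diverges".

L'(s) = 4s(s - 1)(s + 4), so L'(-6) = -336.
Gradient descent moves in the -L' direction, i.e. s is increasing.
The nearest critical point in that direction is s = -4, where L'' = 80 > 0 (a local minimum). The iterate converges there.

-4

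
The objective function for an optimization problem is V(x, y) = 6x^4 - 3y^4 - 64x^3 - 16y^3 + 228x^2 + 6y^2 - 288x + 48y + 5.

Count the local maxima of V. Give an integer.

2

V separates as a function of x plus a function of y, so ∇V=0 decouples.
∂V/∂x = 24(x - 4)(x - 3)(x - 1) = 0 at x ∈ {1, 3, 4}; ∂V/∂y = -12(y - 1)(y + 1)(y + 4) = 0 at y ∈ {-4, -1, 1}.
The Hessian is diagonal: diag(V_xx, V_yy). Second derivatives: V_xx(1)=144, V_xx(3)=-48, V_xx(4)=72; V_yy(-4)=-180, V_yy(-1)=72, V_yy(1)=-120.
Local maxima occur where both diagonal entries negative: (3, -4), (3, 1). Count: 2.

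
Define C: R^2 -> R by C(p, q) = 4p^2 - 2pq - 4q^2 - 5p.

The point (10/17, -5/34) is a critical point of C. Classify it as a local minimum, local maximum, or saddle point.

The Hessian of C is constant: H = [[8, -2], [-2, -8]].
det(H) = 8·(-8) − (-2)² = -68.
Since det(H) < 0, H is indefinite and the critical point is a saddle point.

saddle point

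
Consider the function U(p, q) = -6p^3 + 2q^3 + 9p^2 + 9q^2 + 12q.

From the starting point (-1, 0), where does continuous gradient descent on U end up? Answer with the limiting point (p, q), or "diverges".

(0, -1)

U is separable, so gradient descent decouples: p follows -∂U/∂p, q follows -∂U/∂q.
∂U/∂p = -18p(p - 1); at p=-1 this is -36, so p increases.
∂U/∂q = 6(q + 1)(q + 2); at q=0 this is 12, so q decreases.
p converges to its nearest critical value 0 (a local min of the p-part); q converges to -1. The iterate converges to (0, -1).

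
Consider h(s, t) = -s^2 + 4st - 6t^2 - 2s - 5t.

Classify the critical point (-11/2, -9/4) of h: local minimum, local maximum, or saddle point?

local maximum

The Hessian of h is constant: H = [[-2, 4], [4, -12]].
det(H) = (-2)·(-12) − 4² = 8.
det(H) > 0 and tr(H) = -14 < 0, so H is negative definite and the point is a local maximum.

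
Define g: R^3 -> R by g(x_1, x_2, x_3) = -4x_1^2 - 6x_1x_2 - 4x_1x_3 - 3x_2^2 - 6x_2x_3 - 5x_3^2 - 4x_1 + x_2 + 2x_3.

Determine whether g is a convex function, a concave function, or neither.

concave

g is quadratic, so its Hessian is the constant matrix H = [[-8, -6, -4], [-6, -6, -6], [-4, -6, -10]].
Leading principal minors: -8, 12, -24.
Signs alternate −, +, − ⇒ H ≺ 0 ⇒ concave.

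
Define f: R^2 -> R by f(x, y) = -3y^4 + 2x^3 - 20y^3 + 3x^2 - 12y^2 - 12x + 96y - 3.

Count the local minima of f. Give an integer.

f separates as a function of x plus a function of y, so ∇f=0 decouples.
∂f/∂x = 6(x - 1)(x + 2) = 0 at x ∈ {-2, 1}; ∂f/∂y = -12(y - 1)(y + 2)(y + 4) = 0 at y ∈ {-4, -2, 1}.
The Hessian is diagonal: diag(f_xx, f_yy). Second derivatives: f_xx(-2)=-18, f_xx(1)=18; f_yy(-4)=-120, f_yy(-2)=72, f_yy(1)=-180.
Local minima occur where both diagonal entries positive: (1, -2). Count: 1.

1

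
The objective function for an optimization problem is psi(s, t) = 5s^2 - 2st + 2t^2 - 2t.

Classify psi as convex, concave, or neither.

psi is quadratic, so its Hessian is the constant matrix H = [[10, -2], [-2, 4]].
det(H) = 36, tr(H) = 14.
det(H) > 0 and tr(H) > 0, so H is positive definite everywhere: convex.

convex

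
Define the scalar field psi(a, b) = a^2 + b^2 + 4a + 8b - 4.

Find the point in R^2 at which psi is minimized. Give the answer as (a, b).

psi(a,b) separates as P(a) + Q(b) − 4, so its minimum is min P + min Q − 4.
P'(a) = 2a + 4 vanishes at a ∈ {-2}; Q'(b) = 2b + 8 vanishes at b ∈ {-4}.
Local minima of P (where P''>0): P(-2)=-4. Local minima of Q: Q(-4)=-16.
So the global minimum of psi is P(-2) + Q(-4) − 4 = -4 − 16 − 4 = -24, attained at (-2, -4).

(-2, -4)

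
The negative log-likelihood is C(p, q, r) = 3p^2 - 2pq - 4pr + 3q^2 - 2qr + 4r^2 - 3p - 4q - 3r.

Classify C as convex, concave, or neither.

convex

C is quadratic, so its Hessian is the constant matrix H = [[6, -2, -4], [-2, 6, -2], [-4, -2, 8]].
Leading principal minors: 6, 32, 104.
All positive ⇒ H ≻ 0 ⇒ convex.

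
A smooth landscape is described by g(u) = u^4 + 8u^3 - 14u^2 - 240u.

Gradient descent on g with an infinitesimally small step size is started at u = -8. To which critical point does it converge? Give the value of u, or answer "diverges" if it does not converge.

g'(u) = 4(u - 3)(u + 4)(u + 5), so g'(-8) = -528.
Gradient descent moves in the -g' direction, i.e. u is increasing.
The nearest critical point in that direction is u = -5, where g'' = 32 > 0 (a local minimum). The iterate converges there.

-5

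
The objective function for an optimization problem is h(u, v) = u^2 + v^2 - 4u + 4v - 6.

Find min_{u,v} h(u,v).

-14

h(u,v) separates as P(u) + Q(v) − 6, so its minimum is min P + min Q − 6.
P'(u) = 2u - 4 vanishes at u ∈ {2}; Q'(v) = 2v + 4 vanishes at v ∈ {-2}.
Local minima of P (where P''>0): P(2)=-4. Local minima of Q: Q(-2)=-4.
So the global minimum of h is P(2) + Q(-2) − 6 = -4 − 4 − 6 = -14, attained at (2, -2).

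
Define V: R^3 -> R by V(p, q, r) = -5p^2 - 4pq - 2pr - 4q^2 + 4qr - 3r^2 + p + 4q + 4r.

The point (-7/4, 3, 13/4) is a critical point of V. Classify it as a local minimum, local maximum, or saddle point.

local maximum

The Hessian is constant: H = [[-10, -4, -2], [-4, -8, 4], [-2, 4, -6]].
Leading principal minors: Δ₁ = -10, Δ₂ = 64, Δ₃ = -128.
The minors alternate sign starting negative (−, +, −), so H is negative definite: a local maximum.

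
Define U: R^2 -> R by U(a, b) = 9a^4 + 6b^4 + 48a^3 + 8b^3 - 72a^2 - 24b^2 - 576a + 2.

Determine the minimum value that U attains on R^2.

-974

U(a,b) separates as P(a) + Q(b) + 2, so its minimum is min P + min Q + 2.
P'(a) = 36(a - 2)(a + 2)(a + 4) vanishes at a ∈ {-4, -2, 2}; Q'(b) = 24b(b - 1)(b + 2) vanishes at b ∈ {-2, 0, 1}.
Local minima of P (where P''>0): P(-4)=384, P(2)=-912. Local minima of Q: Q(-2)=-64, Q(1)=-10.
So the global minimum of U is P(2) + Q(-2) + 2 = -912 − 64 + 2 = -974, attained at (2, -2).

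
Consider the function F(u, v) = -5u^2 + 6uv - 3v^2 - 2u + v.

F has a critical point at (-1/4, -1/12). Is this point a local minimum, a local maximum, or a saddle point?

local maximum

The Hessian of F is constant: H = [[-10, 6], [6, -6]].
det(H) = (-10)·(-6) − 6² = 24.
det(H) > 0 and tr(H) = -16 < 0, so H is negative definite and the point is a local maximum.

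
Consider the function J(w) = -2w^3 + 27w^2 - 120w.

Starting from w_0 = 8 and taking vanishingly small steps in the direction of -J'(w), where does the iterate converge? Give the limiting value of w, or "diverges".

diverges

J'(w) = -6(w - 5)(w - 4), so J'(8) = -72.
Gradient descent moves in the -J' direction, i.e. w is increasing.
There is no critical point above w=8, and J' keeps the same sign, so the iterate runs off to +∞.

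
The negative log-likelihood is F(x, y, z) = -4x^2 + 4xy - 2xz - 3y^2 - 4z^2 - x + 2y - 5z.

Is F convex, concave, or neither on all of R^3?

F is quadratic, so its Hessian is the constant matrix H = [[-8, 4, -2], [4, -6, 0], [-2, 0, -8]].
Leading principal minors: -8, 32, -232.
Signs alternate −, +, − ⇒ H ≺ 0 ⇒ concave.

concave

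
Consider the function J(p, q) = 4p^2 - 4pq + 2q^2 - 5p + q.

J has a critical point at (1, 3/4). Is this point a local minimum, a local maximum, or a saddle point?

local minimum

The Hessian of J is constant: H = [[8, -4], [-4, 4]].
det(H) = 8·4 − (-4)² = 16.
det(H) > 0 and tr(H) = 12 > 0, so H is positive definite and the point is a local minimum.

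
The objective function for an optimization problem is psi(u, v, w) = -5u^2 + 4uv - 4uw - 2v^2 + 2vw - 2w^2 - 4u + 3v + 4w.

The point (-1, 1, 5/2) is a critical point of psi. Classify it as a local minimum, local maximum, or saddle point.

The Hessian is constant: H = [[-10, 4, -4], [4, -4, 2], [-4, 2, -4]].
Leading principal minors: Δ₁ = -10, Δ₂ = 24, Δ₃ = -56.
The minors alternate sign starting negative (−, +, −), so H is negative definite: a local maximum.

local maximum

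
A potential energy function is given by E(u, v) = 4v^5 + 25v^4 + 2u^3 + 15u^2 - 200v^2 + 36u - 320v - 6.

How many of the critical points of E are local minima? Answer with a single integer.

2

E separates as a function of u plus a function of v, so ∇E=0 decouples.
∂E/∂u = 6(u + 2)(u + 3) = 0 at u ∈ {-3, -2}; ∂E/∂v = 20(v - 2)(v + 1)(v + 2)(v + 4) = 0 at v ∈ {-4, -2, -1, 2}.
The Hessian is diagonal: diag(E_uu, E_vv). Second derivatives: E_uu(-3)=-6, E_uu(-2)=6; E_vv(-4)=-720, E_vv(-2)=160, E_vv(-1)=-180, E_vv(2)=1440.
Local minima occur where both diagonal entries positive: (-2, -2), (-2, 2). Count: 2.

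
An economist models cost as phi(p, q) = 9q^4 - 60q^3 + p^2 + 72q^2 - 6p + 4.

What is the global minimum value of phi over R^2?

phi(p,q) separates as A(p) + B(q) + 4, so its minimum is min A + min B + 4.
A'(p) = 2p - 6 vanishes at p ∈ {3}; B'(q) = 36q(q - 4)(q - 1) vanishes at q ∈ {0, 1, 4}.
Local minima of A (where A''>0): A(3)=-9. Local minima of B: B(0)=0, B(4)=-384.
So the global minimum of phi is A(3) + B(4) + 4 = -9 − 384 + 4 = -389, attained at (3, 4).

-389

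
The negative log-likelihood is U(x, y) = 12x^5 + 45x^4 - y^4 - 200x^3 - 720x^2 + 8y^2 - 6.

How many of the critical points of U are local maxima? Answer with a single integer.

U separates as a function of x plus a function of y, so ∇U=0 decouples.
∂U/∂x = 60x(x - 3)(x + 2)(x + 4) = 0 at x ∈ {-4, -2, 0, 3}; ∂U/∂y = -4y(y - 2)(y + 2) = 0 at y ∈ {-2, 0, 2}.
The Hessian is diagonal: diag(U_xx, U_yy). Second derivatives: U_xx(-4)=-3360, U_xx(-2)=1200, U_xx(0)=-1440, U_xx(3)=6300; U_yy(-2)=-32, U_yy(0)=16, U_yy(2)=-32.
Local maxima occur where both diagonal entries negative: (-4, -2), (-4, 2), (0, -2), (0, 2). Count: 4.

4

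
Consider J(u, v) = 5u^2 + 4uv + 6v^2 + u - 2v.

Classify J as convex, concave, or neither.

J is quadratic, so its Hessian is the constant matrix H = [[10, 4], [4, 12]].
det(H) = 104, tr(H) = 22.
det(H) > 0 and tr(H) > 0, so H is positive definite everywhere: convex.

convex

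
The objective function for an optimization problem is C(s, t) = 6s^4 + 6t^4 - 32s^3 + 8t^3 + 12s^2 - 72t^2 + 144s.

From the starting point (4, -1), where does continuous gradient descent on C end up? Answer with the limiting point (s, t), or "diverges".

C is separable, so gradient descent decouples: s follows -∂C/∂s, t follows -∂C/∂t.
∂C/∂s = 24(s - 3)(s - 2)(s + 1); at s=4 this is 240, so s decreases.
∂C/∂t = 24t(t - 2)(t + 3); at t=-1 this is 144, so t decreases.
s converges to its nearest critical value 3 (a local min of the s-part); t converges to -3. The iterate converges to (3, -3).

(3, -3)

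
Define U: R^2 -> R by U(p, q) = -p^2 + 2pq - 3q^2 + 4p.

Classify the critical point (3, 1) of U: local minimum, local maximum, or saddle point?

The Hessian of U is constant: H = [[-2, 2], [2, -6]].
det(H) = (-2)·(-6) − 2² = 8.
det(H) > 0 and tr(H) = -8 < 0, so H is negative definite and the point is a local maximum.

local maximum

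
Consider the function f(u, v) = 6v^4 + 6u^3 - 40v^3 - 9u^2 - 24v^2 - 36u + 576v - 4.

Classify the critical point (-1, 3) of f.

The mixed partial ∂²f/∂u∂v is 0, so the Hessian at any point is diag(f_uu, f_vv) = diag(18(2u - 1), 24(3v^2 - 10v - 2)).
At (-1, 3): H = diag(-54, -120).
Both eigenvalues are negative, so H is negative definite: a local maximum.

local maximum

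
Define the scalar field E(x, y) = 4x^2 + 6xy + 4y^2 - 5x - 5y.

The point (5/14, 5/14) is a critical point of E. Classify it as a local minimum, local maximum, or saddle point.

local minimum

The Hessian of E is constant: H = [[8, 6], [6, 8]].
det(H) = 8·8 − 6² = 28.
det(H) > 0 and tr(H) = 16 > 0, so H is positive definite and the point is a local minimum.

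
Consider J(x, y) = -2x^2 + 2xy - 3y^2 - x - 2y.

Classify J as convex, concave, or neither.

concave

J is quadratic, so its Hessian is the constant matrix H = [[-4, 2], [2, -6]].
det(H) = 20, tr(H) = -10.
det(H) > 0 and tr(H) < 0, so H is negative definite everywhere: concave.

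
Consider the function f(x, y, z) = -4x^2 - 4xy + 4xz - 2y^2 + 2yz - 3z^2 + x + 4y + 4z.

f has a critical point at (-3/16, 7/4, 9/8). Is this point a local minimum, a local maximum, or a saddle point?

The Hessian is constant: H = [[-8, -4, 4], [-4, -4, 2], [4, 2, -6]].
Leading principal minors: Δ₁ = -8, Δ₂ = 16, Δ₃ = -64.
The minors alternate sign starting negative (−, +, −), so H is negative definite: a local maximum.

local maximum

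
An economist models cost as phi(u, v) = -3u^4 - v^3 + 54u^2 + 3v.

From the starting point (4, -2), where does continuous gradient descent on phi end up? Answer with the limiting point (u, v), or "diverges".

phi is separable, so gradient descent decouples: u follows -∂phi/∂u, v follows -∂phi/∂v.
∂phi/∂u = -12u(u - 3)(u + 3); at u=4 this is -336, so u increases.
∂phi/∂v = -3(v - 1)(v + 1); at v=-2 this is -9, so v increases.
The u-coordinate has no critical point in that direction and runs off to infinity.

diverges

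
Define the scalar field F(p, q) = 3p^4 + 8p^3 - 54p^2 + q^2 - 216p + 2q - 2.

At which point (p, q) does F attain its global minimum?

(3, -1)

F(p,q) separates as A(p) + B(q) − 2, so its minimum is min A + min B − 2.
A'(p) = 12(p - 3)(p + 2)(p + 3) vanishes at p ∈ {-3, -2, 3}; B'(q) = 2q + 2 vanishes at q ∈ {-1}.
Local minima of A (where A''>0): A(-3)=189, A(3)=-675. Local minima of B: B(-1)=-1.
So the global minimum of F is A(3) + B(-1) − 2 = -675 − 1 − 2 = -678, attained at (3, -1).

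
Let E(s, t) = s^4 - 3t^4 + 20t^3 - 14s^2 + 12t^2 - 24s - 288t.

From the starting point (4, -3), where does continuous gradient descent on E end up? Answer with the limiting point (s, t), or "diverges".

E is separable, so gradient descent decouples: s follows -∂E/∂s, t follows -∂E/∂t.
∂E/∂s = 4(s - 3)(s + 1)(s + 2); at s=4 this is 120, so s decreases.
∂E/∂t = -12(t - 4)(t - 3)(t + 2); at t=-3 this is 504, so t decreases.
The t-coordinate has no critical point in that direction and runs off to infinity.

diverges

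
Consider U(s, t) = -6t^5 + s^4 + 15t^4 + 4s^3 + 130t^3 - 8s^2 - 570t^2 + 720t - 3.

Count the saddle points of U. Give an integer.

6

U separates as a function of s plus a function of t, so ∇U=0 decouples.
∂U/∂s = 4s(s - 1)(s + 4) = 0 at s ∈ {-4, 0, 1}; ∂U/∂t = -30(t - 3)(t - 2)(t - 1)(t + 4) = 0 at t ∈ {-4, 1, 2, 3}.
The Hessian is diagonal: diag(U_ss, U_tt). Second derivatives: U_ss(-4)=80, U_ss(0)=-16, U_ss(1)=20; U_tt(-4)=6300, U_tt(1)=-300, U_tt(2)=180, U_tt(3)=-420.
Saddle points occur where the two diagonal entries have opposite signs: (-4, 1), (-4, 3), (0, -4), (0, 2), (1, 1), (1, 3). Count: 6.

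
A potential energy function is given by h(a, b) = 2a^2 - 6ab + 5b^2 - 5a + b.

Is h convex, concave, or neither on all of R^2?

convex

h is quadratic, so its Hessian is the constant matrix H = [[4, -6], [-6, 10]].
det(H) = 4, tr(H) = 14.
det(H) > 0 and tr(H) > 0, so H is positive definite everywhere: convex.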